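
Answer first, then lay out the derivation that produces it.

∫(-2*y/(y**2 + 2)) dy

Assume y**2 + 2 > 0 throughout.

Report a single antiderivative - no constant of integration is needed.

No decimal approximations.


The answer is -log(y**2 + 2).
Step 1. Substitute u = y**2 + 2, turning ∫(-2*y/(y**2 + 2)) dy into ∫(-1/u) du: now ∫(-1/u) du.
Step 2. Evaluate the standard form [assuming u > 0]: now -log(u).
Step 3. Substitute back u = y**2 + 2: now -log(y**2 + 2).
Answer: -log(y**2 + 2).


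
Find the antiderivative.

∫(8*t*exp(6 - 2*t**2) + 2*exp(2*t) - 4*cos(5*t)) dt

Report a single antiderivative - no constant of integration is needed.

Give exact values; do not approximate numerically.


Answer: exp(2*t) - 2*exp(6 - 2*t**2) - 4*sin(5*t)/5.


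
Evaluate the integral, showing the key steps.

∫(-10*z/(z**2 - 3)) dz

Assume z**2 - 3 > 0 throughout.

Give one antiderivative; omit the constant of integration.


Step 1. Substitute u = z**2 - 3, turning ∫(-10*z/(z**2 - 3)) dz into ∫(-5/u) du: now ∫(-5/u) du.
Step 2. Evaluate the standard form [assuming u > 0]: now -5*log(u).
Step 3. Substitute back u = z**2 - 3: now -5*log(z**2 - 3).
Answer: -5*log(z**2 - 3).


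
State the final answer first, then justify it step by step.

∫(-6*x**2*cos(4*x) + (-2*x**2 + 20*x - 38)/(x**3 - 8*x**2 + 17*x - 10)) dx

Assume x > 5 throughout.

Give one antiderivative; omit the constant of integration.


The answer is -3*x**2*sin(4*x)/2 - 3*x*cos(4*x)/4 + log(x - 5) + 2*log(x - 2) - 5*log(x - 1) + 3*sin(4*x)/16.
Step 1. Rewrite: now ∫(-6*x**2*cos(4*x)) dx + ∫((-2*x**2 + 20*x - 38)/(x**3 - 8*x**2 + 17*x - 10)) dx.
Step 2. Decompose ∫((-2*x**2 + 20*x - 38)/(x**3 - 8*x**2 + 17*x - 10)) dx by partial fractions, (-2*x**2 + 20*x - 38)/(x**3 - 8*x**2 + 17*x - 10) = -5/(x - 1) + 2/(x - 2) + 1/(x - 5): now ∫(-6*x**2*cos(4*x)) dx + ∫(1/(x - 5)) dx + ∫(2/(x - 2)) dx + ∫(-5/(x - 1)) dx.
Step 3. Evaluate the standard form [assuming x > 5]: now log(x - 5) + ∫(-6*x**2*cos(4*x)) dx + ∫(2/(x - 2)) dx + ∫(-5/(x - 1)) dx.
Step 4. Evaluate the standard form [assuming x > 1]: now log(x - 5) - 5*log(x - 1) + ∫(-6*x**2*cos(4*x)) dx + ∫(2/(x - 2)) dx.
Step 5. Evaluate the standard form [assuming x > 2]: now log(x - 5) + 2*log(x - 2) - 5*log(x - 1) + ∫(-6*x**2*cos(4*x)) dx.
Step 6. Integrate ∫(-6*x**2*cos(4*x)) dx by parts with u = x**2, dv = (-6*cos(4*x)) dx, so v = -3*sin(4*x)/2: now -3*x**2*sin(4*x)/2 + log(x - 5) + 2*log(x - 2) - 5*log(x - 1) + ∫(3*x*sin(4*x)) dx.
Step 7. Integrate ∫(3*x*sin(4*x)) dx by parts with u = x, dv = (3*sin(4*x)) dx, so v = -3*cos(4*x)/4: now -3*x**2*sin(4*x)/2 - 3*x*cos(4*x)/4 + log(x - 5) + 2*log(x - 2) - 5*log(x - 1) + ∫(3*cos(4*x)/4) dx.
Step 8. Evaluate the standard form: now -3*x**2*sin(4*x)/2 - 3*x*cos(4*x)/4 + log(x - 5) + 2*log(x - 2) - 5*log(x - 1) + 3*sin(4*x)/16.
Answer: -3*x**2*sin(4*x)/2 - 3*x*cos(4*x)/4 + log(x - 5) + 2*log(x - 2) - 5*log(x - 1) + 3*sin(4*x)/16.


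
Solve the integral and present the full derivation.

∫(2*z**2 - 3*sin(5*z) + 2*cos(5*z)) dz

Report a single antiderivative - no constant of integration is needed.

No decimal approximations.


Step 1. Rewrite: now ∫(2*z**2) dz + ∫(-3*sin(5*z)) dz + ∫(2*cos(5*z)) dz.
Step 2. Evaluate the standard form: now 3*cos(5*z)/5 + ∫(2*z**2) dz + ∫(2*cos(5*z)) dz.
Step 3. Evaluate the standard form: now 2*sin(5*z)/5 + 3*cos(5*z)/5 + ∫(2*z**2) dz.
Step 4. Evaluate the standard form: now 2*z**3/3 + 2*sin(5*z)/5 + 3*cos(5*z)/5.
Answer: 2*z**3/3 + 2*sin(5*z)/5 + 3*cos(5*z)/5.


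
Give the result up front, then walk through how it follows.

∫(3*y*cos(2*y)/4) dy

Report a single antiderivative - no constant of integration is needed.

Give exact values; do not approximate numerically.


The answer is 3*y*sin(2*y)/8 + 3*cos(2*y)/16.
Step 1. Integrate ∫(3*y*cos(2*y)/4) dy by parts with u = y, dv = (3*cos(2*y)/4) dy, so v = 3*sin(2*y)/8: now 3*y*sin(2*y)/8 + ∫(-3*sin(2*y)/8) dy.
Step 2. Evaluate the standard form: now 3*y*sin(2*y)/8 + 3*cos(2*y)/16.
Answer: 3*y*sin(2*y)/8 + 3*cos(2*y)/16.


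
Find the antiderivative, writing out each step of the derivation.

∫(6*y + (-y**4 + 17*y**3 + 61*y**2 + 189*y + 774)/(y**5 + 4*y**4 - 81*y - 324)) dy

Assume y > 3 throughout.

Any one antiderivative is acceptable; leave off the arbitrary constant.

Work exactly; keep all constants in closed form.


Step 1. Rewrite: now ∫(6*y) dy + ∫((-y**4 + 17*y**3 + 61*y**2 + 189*y + 774)/(y**5 + 4*y**4 - 81*y - 324)) dy.
Step 2. Evaluate the standard form: now 3*y**2 + ∫((-y**4 + 17*y**3 + 61*y**2 + 189*y + 774)/(y**5 + 4*y**4 - 81*y - 324)) dy.
Step 3. Decompose ∫((-y**4 + 17*y**3 + 61*y**2 + 189*y + 774)/(y**5 + 4*y**4 - 81*y - 324)) dy by partial fractions, (-y**4 + 17*y**3 + 61*y**2 + 189*y + 774)/(y**5 + 4*y**4 - 81*y - 324) = -2/(y**2 + 9) - 2/(y + 4) - 2/(y + 3) + 3/(y - 3): now 3*y**2 + ∫(3/(y - 3)) dy + ∫(-2/(y + 3)) dy + ∫(-2/(y + 4)) dy + ∫(-2/(y**2 + 9)) dy.
Step 4. Evaluate the standard form [assuming y > -4]: now 3*y**2 - 2*log(y + 4) + ∫(3/(y - 3)) dy + ∫(-2/(y + 3)) dy + ∫(-2/(y**2 + 9)) dy.
Step 5. Evaluate the standard form [assuming y > 3]: now 3*y**2 + 3*log(y - 3) - 2*log(y + 4) + ∫(-2/(y + 3)) dy + ∫(-2/(y**2 + 9)) dy.
Step 6. Evaluate the standard form [assuming y > -3]: now 3*y**2 + 3*log(y - 3) - 2*log(y + 3) - 2*log(y + 4) + ∫(-2/(y**2 + 9)) dy.
Step 7. Evaluate the standard form: now 3*y**2 + 3*log(y - 3) - 2*log(y + 3) - 2*log(y + 4) - 2*atan(y/3)/3.
Answer: 3*y**2 + 3*log(y - 3) - 2*log(y + 3) - 2*log(y + 4) - 2*atan(y/3)/3.


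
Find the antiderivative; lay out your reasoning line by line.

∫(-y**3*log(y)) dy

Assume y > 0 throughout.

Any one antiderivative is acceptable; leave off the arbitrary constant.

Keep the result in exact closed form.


Step 1. Integrate ∫(-y**3*log(y)) dy by parts with u = log(y), dv = (-y**3) dy, so v = -y**4/4 [assuming y > 0]: now -y**4*log(y)/4 + ∫(y**3/4) dy.
Step 2. Evaluate the standard form: now -y**4*log(y)/4 + y**4/16.
Answer: -y**4*log(y)/4 + y**4/16.


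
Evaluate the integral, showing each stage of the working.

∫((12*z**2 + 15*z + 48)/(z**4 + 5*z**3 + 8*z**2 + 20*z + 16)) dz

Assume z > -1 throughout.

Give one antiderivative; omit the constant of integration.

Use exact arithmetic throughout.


Step 1. Decompose ∫((12*z**2 + 15*z + 48)/(z**4 + 5*z**3 + 8*z**2 + 20*z + 16)) dz by partial fractions, (12*z**2 + 15*z + 48)/(z**4 + 5*z**3 + 8*z**2 + 20*z + 16) = 3/(z**2 + 4) - 3/(z + 4) + 3/(z + 1): now ∫(3/(z + 1)) dz + ∫(-3/(z + 4)) dz + ∫(3/(z**2 + 4)) dz.
Step 2. Evaluate the standard form [assuming z > -4]: now -3*log(z + 4) + ∫(3/(z + 1)) dz + ∫(3/(z**2 + 4)) dz.
Step 3. Evaluate the standard form [assuming z > -1]: now 3*log(z + 1) - 3*log(z + 4) + ∫(3/(z**2 + 4)) dz.
Step 4. Evaluate the standard form: now 3*log(z + 1) - 3*log(z + 4) + 3*atan(z/2)/2.
Answer: 3*log(z + 1) - 3*log(z + 4) + 3*atan(z/2)/2.


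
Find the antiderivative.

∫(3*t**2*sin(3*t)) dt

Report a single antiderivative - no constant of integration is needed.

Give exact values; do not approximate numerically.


Answer: -t**2*cos(3*t) + 2*t*sin(3*t)/3 + 2*cos(3*t)/9.


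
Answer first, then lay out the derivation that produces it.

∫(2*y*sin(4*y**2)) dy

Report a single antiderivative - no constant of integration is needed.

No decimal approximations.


The answer is -cos(4*y**2)/4.
Step 1. Substitute u = y**2, turning ∫(2*y*sin(4*y**2)) dy into ∫(sin(4*u)) du: now ∫(sin(4*u)) du.
Step 2. Evaluate the standard form: now -cos(4*u)/4.
Step 3. Substitute back u = y**2: now -cos(4*y**2)/4.
Answer: -cos(4*y**2)/4.


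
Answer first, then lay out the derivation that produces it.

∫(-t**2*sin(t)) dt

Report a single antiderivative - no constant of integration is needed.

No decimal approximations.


The answer is t**2*cos(t) - 2*t*sin(t) - 2*cos(t).
Step 1. Integrate ∫(-t**2*sin(t)) dt by parts with u = t**2, dv = (-sin(t)) dt, so v = cos(t): now t**2*cos(t) + ∫(-2*t*cos(t)) dt.
Step 2. Integrate ∫(-2*t*cos(t)) dt by parts with u = t, dv = (-2*cos(t)) dt, so v = -2*sin(t): now t**2*cos(t) - 2*t*sin(t) + ∫(2*sin(t)) dt.
Step 3. Evaluate the standard form: now t**2*cos(t) - 2*t*sin(t) - 2*cos(t).
Answer: t**2*cos(t) - 2*t*sin(t) - 2*cos(t).


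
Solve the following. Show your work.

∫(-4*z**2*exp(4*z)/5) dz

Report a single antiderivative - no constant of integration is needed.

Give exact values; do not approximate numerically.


Step 1. Integrate ∫(-4*z**2*exp(4*z)/5) dz by parts with u = z**2, dv = (-4*exp(4*z)/5) dz, so v = -exp(4*z)/5: now -z**2*exp(4*z)/5 + ∫(2*z*exp(4*z)/5) dz.
Step 2. Integrate ∫(2*z*exp(4*z)/5) dz by parts with u = z, dv = (2*exp(4*z)/5) dz, so v = exp(4*z)/10: now -z**2*exp(4*z)/5 + z*exp(4*z)/10 + ∫(-exp(4*z)/10) dz.
Step 3. Evaluate the standard form: now -z**2*exp(4*z)/5 + z*exp(4*z)/10 - exp(4*z)/40.
Answer: -z**2*exp(4*z)/5 + z*exp(4*z)/10 - exp(4*z)/40.


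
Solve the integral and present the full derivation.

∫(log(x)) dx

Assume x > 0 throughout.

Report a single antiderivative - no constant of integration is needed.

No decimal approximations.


Step 1. Integrate ∫(log(x)) dx by parts with u = log(x), dv = (1) dx, so v = x [assuming x > 0]: now x*log(x) + ∫(-1) dx.
Step 2. Evaluate the standard form: now x*log(x) - x.
Answer: x*log(x) - x.


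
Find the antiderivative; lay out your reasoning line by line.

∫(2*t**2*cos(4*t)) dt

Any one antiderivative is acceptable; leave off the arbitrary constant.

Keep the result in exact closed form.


Step 1. Integrate ∫(2*t**2*cos(4*t)) dt by parts with u = t**2, dv = (2*cos(4*t)) dt, so v = sin(4*t)/2: now t**2*sin(4*t)/2 + ∫(-t*sin(4*t)) dt.
Step 2. Integrate ∫(-t*sin(4*t)) dt by parts with u = t, dv = (-sin(4*t)) dt, so v = cos(4*t)/4: now t**2*sin(4*t)/2 + t*cos(4*t)/4 + ∫(-cos(4*t)/4) dt.
Step 3. Evaluate the standard form: now t**2*sin(4*t)/2 + t*cos(4*t)/4 - sin(4*t)/16.
Answer: t**2*sin(4*t)/2 + t*cos(4*t)/4 - sin(4*t)/16.


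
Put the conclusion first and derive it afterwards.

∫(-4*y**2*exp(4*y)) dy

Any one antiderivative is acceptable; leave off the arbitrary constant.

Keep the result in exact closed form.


The answer is -y**2*exp(4*y) + y*exp(4*y)/2 - exp(4*y)/8.
Step 1. Integrate ∫(-4*y**2*exp(4*y)) dy by parts with u = y**2, dv = (-4*exp(4*y)) dy, so v = -exp(4*y): now -y**2*exp(4*y) + ∫(2*y*exp(4*y)) dy.
Step 2. Integrate ∫(2*y*exp(4*y)) dy by parts with u = y, dv = (2*exp(4*y)) dy, so v = exp(4*y)/2: now -y**2*exp(4*y) + y*exp(4*y)/2 + ∫(-exp(4*y)/2) dy.
Step 3. Evaluate the standard form: now -y**2*exp(4*y) + y*exp(4*y)/2 - exp(4*y)/8.
Answer: -y**2*exp(4*y) + y*exp(4*y)/2 - exp(4*y)/8.


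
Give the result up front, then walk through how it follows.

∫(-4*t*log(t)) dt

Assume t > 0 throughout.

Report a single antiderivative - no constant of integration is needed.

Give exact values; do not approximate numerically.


The answer is -2*t**2*log(t) + t**2.
Step 1. Integrate ∫(-4*t*log(t)) dt by parts with u = log(t), dv = (-4*t) dt, so v = -2*t**2 [assuming t > 0]: now -2*t**2*log(t) + ∫(2*t) dt.
Step 2. Evaluate the standard form: now -2*t**2*log(t) + t**2.
Answer: -2*t**2*log(t) + t**2.


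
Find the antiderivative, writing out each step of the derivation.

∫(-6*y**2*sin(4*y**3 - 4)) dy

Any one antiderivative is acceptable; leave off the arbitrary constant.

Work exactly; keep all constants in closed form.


Step 1. Substitute u = y**3 - 1, turning ∫(-6*y**2*sin(4*y**3 - 4)) dy into ∫(-2*sin(4*u)) du: now ∫(-2*sin(4*u)) du.
Step 2. Evaluate the standard form: now cos(4*u)/2.
Step 3. Substitute back u = y**3 - 1: now cos(4*y**3 - 4)/2.
Answer: cos(4*y**3 - 4)/2.


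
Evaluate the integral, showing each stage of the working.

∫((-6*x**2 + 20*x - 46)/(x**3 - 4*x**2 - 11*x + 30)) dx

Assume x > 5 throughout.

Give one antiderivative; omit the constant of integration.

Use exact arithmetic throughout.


Step 1. Decompose ∫((-6*x**2 + 20*x - 46)/(x**3 - 4*x**2 - 11*x + 30)) dx by partial fractions, (-6*x**2 + 20*x - 46)/(x**3 - 4*x**2 - 11*x + 30) = -4/(x + 3) + 2/(x - 2) - 4/(x - 5): now ∫(-4/(x - 5)) dx + ∫(2/(x - 2)) dx + ∫(-4/(x + 3)) dx.
Step 2. Evaluate the standard form [assuming x > 5]: now -4*log(x - 5) + ∫(2/(x - 2)) dx + ∫(-4/(x + 3)) dx.
Step 3. Evaluate the standard form [assuming x > 2]: now -4*log(x - 5) + 2*log(x - 2) + ∫(-4/(x + 3)) dx.
Step 4. Evaluate the standard form [assuming x > -3]: now -4*log(x - 5) + 2*log(x - 2) - 4*log(x + 3).
Answer: -4*log(x - 5) + 2*log(x - 2) - 4*log(x + 3).


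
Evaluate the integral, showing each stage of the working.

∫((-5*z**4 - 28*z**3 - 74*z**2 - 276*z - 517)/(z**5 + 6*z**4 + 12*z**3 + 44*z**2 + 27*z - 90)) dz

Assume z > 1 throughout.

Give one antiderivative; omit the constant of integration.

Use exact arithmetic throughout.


Step 1. Decompose ∫((-5*z**4 - 28*z**3 - 74*z**2 - 276*z - 517)/(z**5 + 6*z**4 + 12*z**3 + 44*z**2 + 27*z - 90)) dz by partial fractions, (-5*z**4 - 28*z**3 - 74*z**2 - 276*z - 517)/(z**5 + 6*z**4 + 12*z**3 + 44*z**2 + 27*z - 90) = 4/(z**2 + 9) - 1/(z + 5) + 1/(z + 2) - 5/(z - 1): now ∫(-5/(z - 1)) dz + ∫(1/(z + 2)) dz + ∫(-1/(z + 5)) dz + ∫(4/(z**2 + 9)) dz.
Step 2. Evaluate the standard form [assuming z > -2]: now log(z + 2) + ∫(-5/(z - 1)) dz + ∫(-1/(z + 5)) dz + ∫(4/(z**2 + 9)) dz.
Step 3. Evaluate the standard form [assuming z > 1]: now -5*log(z - 1) + log(z + 2) + ∫(-1/(z + 5)) dz + ∫(4/(z**2 + 9)) dz.
Step 4. Evaluate the standard form [assuming z > -5]: now -5*log(z - 1) + log(z + 2) - log(z + 5) + ∫(4/(z**2 + 9)) dz.
Step 5. Evaluate the standard form: now -5*log(z - 1) + log(z + 2) - log(z + 5) + 4*atan(z/3)/3.
Answer: -5*log(z - 1) + log(z + 2) - log(z + 5) + 4*atan(z/3)/3.


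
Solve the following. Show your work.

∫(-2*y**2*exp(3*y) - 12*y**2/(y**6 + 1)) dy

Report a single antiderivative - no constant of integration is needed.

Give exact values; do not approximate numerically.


Step 1. Rewrite: now ∫(-12*y**2/(y**6 + 1)) dy + ∫(-2*y**2*exp(3*y)) dy.
Step 2. Substitute u = y**3, turning ∫(-12*y**2/(y**6 + 1)) dy into ∫(-4/(u**2 + 1)) du: now ∫(-2*y**2*exp(3*y)) dy + ∫(-4/(u**2 + 1)) du.
Step 3. Evaluate the standard form: now -4*atan(u) + ∫(-2*y**2*exp(3*y)) dy.
Step 4. Substitute back u = y**3: now -4*atan(y**3) + ∫(-2*y**2*exp(3*y)) dy.
Step 5. Integrate ∫(-2*y**2*exp(3*y)) dy by parts with u = y**2, dv = (-2*exp(3*y)) dy, so v = -2*exp(3*y)/3: now -2*y**2*exp(3*y)/3 - 4*atan(y**3) + ∫(4*y*exp(3*y)/3) dy.
Step 6. Integrate ∫(4*y*exp(3*y)/3) dy by parts with u = y, dv = (4*exp(3*y)/3) dy, so v = 4*exp(3*y)/9: now -2*y**2*exp(3*y)/3 + 4*y*exp(3*y)/9 - 4*atan(y**3) + ∫(-4*exp(3*y)/9) dy.
Step 7. Evaluate the standard form: now -2*y**2*exp(3*y)/3 + 4*y*exp(3*y)/9 - 4*exp(3*y)/27 - 4*atan(y**3).
Answer: -2*y**2*exp(3*y)/3 + 4*y*exp(3*y)/9 - 4*exp(3*y)/27 - 4*atan(y**3).


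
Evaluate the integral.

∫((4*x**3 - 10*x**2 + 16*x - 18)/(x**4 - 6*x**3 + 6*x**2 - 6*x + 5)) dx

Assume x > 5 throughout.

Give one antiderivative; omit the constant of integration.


Answer: 3*log(x - 5) + log(x - 1) - 2*atan(x).


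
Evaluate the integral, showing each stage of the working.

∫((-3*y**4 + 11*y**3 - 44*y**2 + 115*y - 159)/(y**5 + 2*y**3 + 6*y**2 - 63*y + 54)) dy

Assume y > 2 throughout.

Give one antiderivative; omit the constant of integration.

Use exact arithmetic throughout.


Step 1. Decompose ∫((-3*y**4 + 11*y**3 - 44*y**2 + 115*y - 159)/(y**5 + 2*y**3 + 6*y**2 - 63*y + 54)) dy by partial fractions, (-3*y**4 + 11*y**3 - 44*y**2 + 115*y - 159)/(y**5 + 2*y**3 + 6*y**2 - 63*y + 54) = -1/(y**2 + 9) - 4/(y + 3) + 2/(y - 1) - 1/(y - 2): now ∫(-1/(y - 2)) dy + ∫(2/(y - 1)) dy + ∫(-4/(y + 3)) dy + ∫(-1/(y**2 + 9)) dy.
Step 2. Evaluate the standard form [assuming y > -3]: now -4*log(y + 3) + ∫(-1/(y - 2)) dy + ∫(2/(y - 1)) dy + ∫(-1/(y**2 + 9)) dy.
Step 3. Evaluate the standard form [assuming y > 2]: now -log(y - 2) - 4*log(y + 3) + ∫(2/(y - 1)) dy + ∫(-1/(y**2 + 9)) dy.
Step 4. Evaluate the standard form [assuming y > 1]: now -log(y - 2) + 2*log(y - 1) - 4*log(y + 3) + ∫(-1/(y**2 + 9)) dy.
Step 5. Evaluate the standard form: now -log(y - 2) + 2*log(y - 1) - 4*log(y + 3) - atan(y/3)/3.
Answer: -log(y - 2) + 2*log(y - 1) - 4*log(y + 3) - atan(y/3)/3.


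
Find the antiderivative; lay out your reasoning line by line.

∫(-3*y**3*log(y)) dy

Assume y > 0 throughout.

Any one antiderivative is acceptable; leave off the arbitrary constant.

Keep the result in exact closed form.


Step 1. Integrate ∫(-3*y**3*log(y)) dy by parts with u = log(y), dv = (-3*y**3) dy, so v = -3*y**4/4 [assuming y > 0]: now -3*y**4*log(y)/4 + ∫(3*y**3/4) dy.
Step 2. Evaluate the standard form: now -3*y**4*log(y)/4 + 3*y**4/16.
Answer: -3*y**4*log(y)/4 + 3*y**4/16.


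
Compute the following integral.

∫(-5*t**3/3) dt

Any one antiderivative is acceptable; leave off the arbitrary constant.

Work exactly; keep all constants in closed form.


Answer: -5*t**4/12.


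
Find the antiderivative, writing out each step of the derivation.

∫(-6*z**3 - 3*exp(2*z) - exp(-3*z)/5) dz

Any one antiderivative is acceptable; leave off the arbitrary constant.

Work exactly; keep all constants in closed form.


Step 1. Rewrite: now ∫(-6*z**3) dz + ∫(-exp(-3*z)/5) dz + ∫(-3*exp(2*z)) dz.
Step 2. Evaluate the standard form: now -3*z**4/2 + ∫(-exp(-3*z)/5) dz + ∫(-3*exp(2*z)) dz.
Step 3. Evaluate the standard form: now -3*z**4/2 - 3*exp(2*z)/2 + ∫(-exp(-3*z)/5) dz.
Step 4. Evaluate the standard form: now -3*z**4/2 - 3*exp(2*z)/2 + exp(-3*z)/15.
Answer: -3*z**4/2 - 3*exp(2*z)/2 + exp(-3*z)/15.


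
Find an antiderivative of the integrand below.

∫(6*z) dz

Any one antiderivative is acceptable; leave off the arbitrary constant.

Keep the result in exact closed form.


Answer: 3*z**2.


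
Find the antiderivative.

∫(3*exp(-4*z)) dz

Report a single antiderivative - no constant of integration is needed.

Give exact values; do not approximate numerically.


Answer: -3*exp(-4*z)/4.


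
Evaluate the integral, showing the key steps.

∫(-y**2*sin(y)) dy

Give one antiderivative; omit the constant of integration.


Step 1. Integrate ∫(-y**2*sin(y)) dy by parts with u = y**2, dv = (-sin(y)) dy, so v = cos(y): now y**2*cos(y) + ∫(-2*y*cos(y)) dy.
Step 2. Integrate ∫(-2*y*cos(y)) dy by parts with u = y, dv = (-2*cos(y)) dy, so v = -2*sin(y): now y**2*cos(y) - 2*y*sin(y) + ∫(2*sin(y)) dy.
Step 3. Evaluate the standard form: now y**2*cos(y) - 2*y*sin(y) - 2*cos(y).
Answer: y**2*cos(y) - 2*y*sin(y) - 2*cos(y).


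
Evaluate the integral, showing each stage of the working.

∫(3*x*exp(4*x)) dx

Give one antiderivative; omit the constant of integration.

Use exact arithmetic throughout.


Step 1. Integrate ∫(3*x*exp(4*x)) dx by parts with u = x, dv = (3*exp(4*x)) dx, so v = 3*exp(4*x)/4: now 3*x*exp(4*x)/4 + ∫(-3*exp(4*x)/4) dx.
Step 2. Evaluate the standard form: now 3*x*exp(4*x)/4 - 3*exp(4*x)/16.
Answer: 3*x*exp(4*x)/4 - 3*exp(4*x)/16.


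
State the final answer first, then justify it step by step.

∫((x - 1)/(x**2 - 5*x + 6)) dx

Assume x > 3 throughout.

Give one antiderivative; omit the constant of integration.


The answer is 2*log(x - 3) - log(x - 2).
Step 1. Decompose ∫((x - 1)/(x**2 - 5*x + 6)) dx by partial fractions, (x - 1)/(x**2 - 5*x + 6) = -1/(x - 2) + 2/(x - 3): now ∫(2/(x - 3)) dx + ∫(-1/(x - 2)) dx.
Step 2. Evaluate the standard form [assuming x > 3]: now 2*log(x - 3) + ∫(-1/(x - 2)) dx.
Step 3. Evaluate the standard form [assuming x > 2]: now 2*log(x - 3) - log(x - 2).
Answer: 2*log(x - 3) - log(x - 2).


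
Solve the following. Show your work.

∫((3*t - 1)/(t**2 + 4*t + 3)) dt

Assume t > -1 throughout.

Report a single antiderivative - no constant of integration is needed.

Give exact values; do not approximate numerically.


Step 1. Decompose ∫((3*t - 1)/(t**2 + 4*t + 3)) dt by partial fractions, (3*t - 1)/(t**2 + 4*t + 3) = 5/(t + 3) - 2/(t + 1): now ∫(-2/(t + 1)) dt + ∫(5/(t + 3)) dt.
Step 2. Evaluate the standard form [assuming t > -1]: now -2*log(t + 1) + ∫(5/(t + 3)) dt.
Step 3. Evaluate the standard form [assuming t > -3]: now -2*log(t + 1) + 5*log(t + 3).
Answer: -2*log(t + 1) + 5*log(t + 3).


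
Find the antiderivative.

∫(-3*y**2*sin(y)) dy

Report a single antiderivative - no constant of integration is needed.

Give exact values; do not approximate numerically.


Answer: 3*y**2*cos(y) - 6*y*sin(y) - 6*cos(y).


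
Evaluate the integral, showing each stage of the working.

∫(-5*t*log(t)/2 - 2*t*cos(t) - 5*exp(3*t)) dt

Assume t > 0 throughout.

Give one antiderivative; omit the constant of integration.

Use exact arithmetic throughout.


Step 1. Rewrite: now ∫(-5*t*log(t)/2) dt + ∫(-2*t*cos(t)) dt + ∫(-5*exp(3*t)) dt.
Step 2. Integrate ∫(-2*t*cos(t)) dt by parts with u = t, dv = (-2*cos(t)) dt, so v = -2*sin(t): now -2*t*sin(t) + ∫(-5*t*log(t)/2) dt + ∫(-5*exp(3*t)) dt + ∫(2*sin(t)) dt.
Step 3. Evaluate the standard form: now -2*t*sin(t) - 2*cos(t) + ∫(-5*t*log(t)/2) dt + ∫(-5*exp(3*t)) dt.
Step 4. Integrate ∫(-5*t*log(t)/2) dt by parts with u = log(t), dv = (-5*t/2) dt, so v = -5*t**2/4 [assuming t > 0]: now -5*t**2*log(t)/4 - 2*t*sin(t) - 2*cos(t) + ∫(5*t/4) dt + ∫(-5*exp(3*t)) dt.
Step 5. Evaluate the standard form: now -5*t**2*log(t)/4 + 5*t**2/8 - 2*t*sin(t) - 2*cos(t) + ∫(-5*exp(3*t)) dt.
Step 6. Evaluate the standard form: now -5*t**2*log(t)/4 + 5*t**2/8 - 2*t*sin(t) - 5*exp(3*t)/3 - 2*cos(t).
Answer: -5*t**2*log(t)/4 + 5*t**2/8 - 2*t*sin(t) - 5*exp(3*t)/3 - 2*cos(t).


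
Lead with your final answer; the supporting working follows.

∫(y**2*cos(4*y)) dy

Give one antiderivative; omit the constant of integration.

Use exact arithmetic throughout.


The answer is y**2*sin(4*y)/4 + y*cos(4*y)/8 - sin(4*y)/32.
Step 1. Integrate ∫(y**2*cos(4*y)) dy by parts with u = y**2, dv = (cos(4*y)) dy, so v = sin(4*y)/4: now y**2*sin(4*y)/4 + ∫(-y*sin(4*y)/2) dy.
Step 2. Integrate ∫(-y*sin(4*y)/2) dy by parts with u = y, dv = (-sin(4*y)/2) dy, so v = cos(4*y)/8: now y**2*sin(4*y)/4 + y*cos(4*y)/8 + ∫(-cos(4*y)/8) dy.
Step 3. Evaluate the standard form: now y**2*sin(4*y)/4 + y*cos(4*y)/8 - sin(4*y)/32.
Answer: y**2*sin(4*y)/4 + y*cos(4*y)/8 - sin(4*y)/32.


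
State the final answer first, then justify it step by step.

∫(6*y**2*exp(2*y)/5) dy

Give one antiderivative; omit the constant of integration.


The answer is 3*y**2*exp(2*y)/5 - 3*y*exp(2*y)/5 + 3*exp(2*y)/10.
Step 1. Integrate ∫(6*y**2*exp(2*y)/5) dy by parts with u = y**2, dv = (6*exp(2*y)/5) dy, so v = 3*exp(2*y)/5: now 3*y**2*exp(2*y)/5 + ∫(-6*y*exp(2*y)/5) dy.
Step 2. Integrate ∫(-6*y*exp(2*y)/5) dy by parts with u = y, dv = (-6*exp(2*y)/5) dy, so v = -3*exp(2*y)/5: now 3*y**2*exp(2*y)/5 - 3*y*exp(2*y)/5 + ∫(3*exp(2*y)/5) dy.
Step 3. Evaluate the standard form: now 3*y**2*exp(2*y)/5 - 3*y*exp(2*y)/5 + 3*exp(2*y)/10.
Answer: 3*y**2*exp(2*y)/5 - 3*y*exp(2*y)/5 + 3*exp(2*y)/10.


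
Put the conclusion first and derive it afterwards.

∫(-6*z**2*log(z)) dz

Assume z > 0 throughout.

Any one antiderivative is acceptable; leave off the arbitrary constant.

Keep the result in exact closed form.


The answer is -2*z**3*log(z) + 2*z**3/3.
Step 1. Integrate ∫(-6*z**2*log(z)) dz by parts with u = log(z), dv = (-6*z**2) dz, so v = -2*z**3 [assuming z > 0]: now -2*z**3*log(z) + ∫(2*z**2) dz.
Step 2. Evaluate the standard form: now -2*z**3*log(z) + 2*z**3/3.
Answer: -2*z**3*log(z) + 2*z**3/3.


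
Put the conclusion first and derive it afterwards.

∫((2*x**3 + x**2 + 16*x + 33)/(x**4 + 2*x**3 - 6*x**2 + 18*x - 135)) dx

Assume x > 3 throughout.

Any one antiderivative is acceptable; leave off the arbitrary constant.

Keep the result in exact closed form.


The answer is log(x - 3) + log(x + 5) - atan(x/3)/3.
Step 1. Decompose ∫((2*x**3 + x**2 + 16*x + 33)/(x**4 + 2*x**3 - 6*x**2 + 18*x - 135)) dx by partial fractions, (2*x**3 + x**2 + 16*x + 33)/(x**4 + 2*x**3 - 6*x**2 + 18*x - 135) = -1/(x**2 + 9) + 1/(x + 5) + 1/(x - 3): now ∫(1/(x - 3)) dx + ∫(1/(x + 5)) dx + ∫(-1/(x**2 + 9)) dx.
Step 2. Evaluate the standard form [assuming x > 3]: now log(x - 3) + ∫(1/(x + 5)) dx + ∫(-1/(x**2 + 9)) dx.
Step 3. Evaluate the standard form [assuming x > -5]: now log(x - 3) + log(x + 5) + ∫(-1/(x**2 + 9)) dx.
Step 4. Evaluate the standard form: now log(x - 3) + log(x + 5) - atan(x/3)/3.
Answer: log(x - 3) + log(x + 5) - atan(x/3)/3.


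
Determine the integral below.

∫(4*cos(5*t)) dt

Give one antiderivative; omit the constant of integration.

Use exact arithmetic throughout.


Answer: 4*sin(5*t)/5.


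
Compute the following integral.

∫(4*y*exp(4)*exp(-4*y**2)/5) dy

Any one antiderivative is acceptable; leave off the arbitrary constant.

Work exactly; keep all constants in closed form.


Answer: -exp(4 - 4*y**2)/10.


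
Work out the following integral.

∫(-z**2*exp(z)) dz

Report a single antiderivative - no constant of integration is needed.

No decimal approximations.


Answer: -z**2*exp(z) + 2*z*exp(z) - 2*exp(z).


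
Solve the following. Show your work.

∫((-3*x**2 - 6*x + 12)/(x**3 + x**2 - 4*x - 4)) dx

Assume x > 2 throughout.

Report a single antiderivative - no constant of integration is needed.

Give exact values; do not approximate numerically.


Step 1. Decompose ∫((-3*x**2 - 6*x + 12)/(x**3 + x**2 - 4*x - 4)) dx by partial fractions, (-3*x**2 - 6*x + 12)/(x**3 + x**2 - 4*x - 4) = 3/(x + 2) - 5/(x + 1) - 1/(x - 2): now ∫(-1/(x - 2)) dx + ∫(-5/(x + 1)) dx + ∫(3/(x + 2)) dx.
Step 2. Evaluate the standard form [assuming x > -1]: now -5*log(x + 1) + ∫(-1/(x - 2)) dx + ∫(3/(x + 2)) dx.
Step 3. Evaluate the standard form [assuming x > -2]: now -5*log(x + 1) + 3*log(x + 2) + ∫(-1/(x - 2)) dx.
Step 4. Evaluate the standard form [assuming x > 2]: now -log(x - 2) - 5*log(x + 1) + 3*log(x + 2).
Answer: -log(x - 2) - 5*log(x + 1) + 3*log(x + 2).


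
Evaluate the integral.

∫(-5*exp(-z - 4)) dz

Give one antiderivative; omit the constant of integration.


Answer: 5*exp(-z - 4).


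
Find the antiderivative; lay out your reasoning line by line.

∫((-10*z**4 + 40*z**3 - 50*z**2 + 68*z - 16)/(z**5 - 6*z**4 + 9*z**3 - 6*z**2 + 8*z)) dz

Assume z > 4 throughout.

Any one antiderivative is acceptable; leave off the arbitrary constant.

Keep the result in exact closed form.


Step 1. Decompose ∫((-10*z**4 + 40*z**3 - 50*z**2 + 68*z - 16)/(z**5 - 6*z**4 + 9*z**3 - 6*z**2 + 8*z)) dz by partial fractions, (-10*z**4 + 40*z**3 - 50*z**2 + 68*z - 16)/(z**5 - 6*z**4 + 9*z**3 - 6*z**2 + 8*z) = 4/(z**2 + 1) - 4/(z - 2) - 4/(z - 4) - 2/z: now ∫(-2/z) dz + ∫(-4/(z - 4)) dz + ∫(-4/(z - 2)) dz + ∫(4/(z**2 + 1)) dz.
Step 2. Evaluate the standard form [assuming z > 4]: now -4*log(z - 4) + ∫(-2/z) dz + ∫(-4/(z - 2)) dz + ∫(4/(z**2 + 1)) dz.
Step 3. Evaluate the standard form [assuming z > 2]: now -4*log(z - 4) - 4*log(z - 2) + ∫(-2/z) dz + ∫(4/(z**2 + 1)) dz.
Step 4. Evaluate the standard form [assuming z > 0]: now -2*log(z) - 4*log(z - 4) - 4*log(z - 2) + ∫(4/(z**2 + 1)) dz.
Step 5. Evaluate the standard form: now -2*log(z) - 4*log(z - 4) - 4*log(z - 2) + 4*atan(z).
Answer: -2*log(z) - 4*log(z - 4) - 4*log(z - 2) + 4*atan(z).


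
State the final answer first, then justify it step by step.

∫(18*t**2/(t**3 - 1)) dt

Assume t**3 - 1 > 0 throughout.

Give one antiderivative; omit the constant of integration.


The answer is 6*log(t**3 - 1).
Step 1. Substitute u = t**3 - 1, turning ∫(18*t**2/(t**3 - 1)) dt into ∫(6/u) du: now ∫(6/u) du.
Step 2. Evaluate the standard form [assuming u > 0]: now 6*log(u).
Step 3. Substitute back u = t**3 - 1: now 6*log(t**3 - 1).
Answer: 6*log(t**3 - 1).


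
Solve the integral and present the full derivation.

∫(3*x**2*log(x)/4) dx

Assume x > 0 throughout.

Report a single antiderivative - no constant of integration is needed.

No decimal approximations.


Step 1. Integrate ∫(3*x**2*log(x)/4) dx by parts with u = log(x), dv = (3*x**2/4) dx, so v = x**3/4 [assuming x > 0]: now x**3*log(x)/4 + ∫(-x**2/4) dx.
Step 2. Evaluate the standard form: now x**3*log(x)/4 - x**3/12.
Answer: x**3*log(x)/4 - x**3/12.


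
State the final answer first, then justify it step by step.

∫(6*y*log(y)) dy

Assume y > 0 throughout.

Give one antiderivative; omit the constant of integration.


The answer is 3*y**2*log(y) - 3*y**2/2.
Step 1. Integrate ∫(6*y*log(y)) dy by parts with u = log(y), dv = (6*y) dy, so v = 3*y**2 [assuming y > 0]: now 3*y**2*log(y) + ∫(-3*y) dy.
Step 2. Evaluate the standard form: now 3*y**2*log(y) - 3*y**2/2.
Answer: 3*y**2*log(y) - 3*y**2/2.


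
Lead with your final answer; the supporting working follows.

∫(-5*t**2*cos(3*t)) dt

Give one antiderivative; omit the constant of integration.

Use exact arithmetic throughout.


The answer is -5*t**2*sin(3*t)/3 - 10*t*cos(3*t)/9 + 10*sin(3*t)/27.
Step 1. Integrate ∫(-5*t**2*cos(3*t)) dt by parts with u = t**2, dv = (-5*cos(3*t)) dt, so v = -5*sin(3*t)/3: now -5*t**2*sin(3*t)/3 + ∫(10*t*sin(3*t)/3) dt.
Step 2. Integrate ∫(10*t*sin(3*t)/3) dt by parts with u = t, dv = (10*sin(3*t)/3) dt, so v = -10*cos(3*t)/9: now -5*t**2*sin(3*t)/3 - 10*t*cos(3*t)/9 + ∫(10*cos(3*t)/9) dt.
Step 3. Evaluate the standard form: now -5*t**2*sin(3*t)/3 - 10*t*cos(3*t)/9 + 10*sin(3*t)/27.
Answer: -5*t**2*sin(3*t)/3 - 10*t*cos(3*t)/9 + 10*sin(3*t)/27.


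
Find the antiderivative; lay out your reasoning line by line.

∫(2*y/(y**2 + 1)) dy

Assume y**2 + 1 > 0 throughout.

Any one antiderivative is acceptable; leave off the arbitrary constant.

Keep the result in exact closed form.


Step 1. Substitute u = y**2 + 1, turning ∫(2*y/(y**2 + 1)) dy into ∫(1/u) du: now ∫(1/u) du.
Step 2. Evaluate the standard form [assuming u > 0]: now log(u).
Step 3. Substitute back u = y**2 + 1: now log(y**2 + 1).
Answer: log(y**2 + 1).


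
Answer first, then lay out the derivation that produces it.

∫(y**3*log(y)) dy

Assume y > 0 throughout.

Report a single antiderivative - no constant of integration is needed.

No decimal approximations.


The answer is y**4*log(y)/4 - y**4/16.
Step 1. Integrate ∫(y**3*log(y)) dy by parts with u = log(y), dv = (y**3) dy, so v = y**4/4 [assuming y > 0]: now y**4*log(y)/4 + ∫(-y**3/4) dy.
Step 2. Evaluate the standard form: now y**4*log(y)/4 - y**4/16.
Answer: y**4*log(y)/4 - y**4/16.


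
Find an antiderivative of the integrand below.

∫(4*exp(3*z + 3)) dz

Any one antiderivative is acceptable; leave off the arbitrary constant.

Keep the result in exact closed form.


Answer: 4*exp(3*z + 3)/3.


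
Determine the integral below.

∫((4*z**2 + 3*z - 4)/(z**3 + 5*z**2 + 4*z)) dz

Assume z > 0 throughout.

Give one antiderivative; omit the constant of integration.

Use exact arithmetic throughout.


Answer: -log(z) + log(z + 1) + 4*log(z + 4).


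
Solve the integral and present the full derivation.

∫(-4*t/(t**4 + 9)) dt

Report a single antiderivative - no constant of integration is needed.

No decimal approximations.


Step 1. Substitute u = t**2, turning ∫(-4*t/(t**4 + 9)) dt into ∫(-2/(u**2 + 9)) du: now ∫(-2/(u**2 + 9)) du.
Step 2. Evaluate the standard form: now -2*atan(u/3)/3.
Step 3. Substitute back u = t**2: now -2*atan(t**2/3)/3.
Answer: -2*atan(t**2/3)/3.


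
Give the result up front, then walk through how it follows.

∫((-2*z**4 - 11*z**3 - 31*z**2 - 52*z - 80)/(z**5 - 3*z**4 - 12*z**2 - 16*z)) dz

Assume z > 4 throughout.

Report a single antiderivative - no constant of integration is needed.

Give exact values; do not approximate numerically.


The answer is 5*log(z) - 5*log(z - 4) - 2*log(z + 1) + atan(z/2)/2.
Step 1. Decompose ∫((-2*z**4 - 11*z**3 - 31*z**2 - 52*z - 80)/(z**5 - 3*z**4 - 12*z**2 - 16*z)) dz by partial fractions, (-2*z**4 - 11*z**3 - 31*z**2 - 52*z - 80)/(z**5 - 3*z**4 - 12*z**2 - 16*z) = 1/(z**2 + 4) - 2/(z + 1) - 5/(z - 4) + 5/z: now ∫(5/z) dz + ∫(-5/(z - 4)) dz + ∫(-2/(z + 1)) dz + ∫(1/(z**2 + 4)) dz.
Step 2. Evaluate the standard form [assuming z > -1]: now -2*log(z + 1) + ∫(5/z) dz + ∫(-5/(z - 4)) dz + ∫(1/(z**2 + 4)) dz.
Step 3. Evaluate the standard form [assuming z > 4]: now -5*log(z - 4) - 2*log(z + 1) + ∫(5/z) dz + ∫(1/(z**2 + 4)) dz.
Step 4. Evaluate the standard form [assuming z > 0]: now 5*log(z) - 5*log(z - 4) - 2*log(z + 1) + ∫(1/(z**2 + 4)) dz.
Step 5. Evaluate the standard form: now 5*log(z) - 5*log(z - 4) - 2*log(z + 1) + atan(z/2)/2.
Answer: 5*log(z) - 5*log(z - 4) - 2*log(z + 1) + atan(z/2)/2.


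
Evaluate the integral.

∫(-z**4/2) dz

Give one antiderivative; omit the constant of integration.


Answer: -z**5/10.


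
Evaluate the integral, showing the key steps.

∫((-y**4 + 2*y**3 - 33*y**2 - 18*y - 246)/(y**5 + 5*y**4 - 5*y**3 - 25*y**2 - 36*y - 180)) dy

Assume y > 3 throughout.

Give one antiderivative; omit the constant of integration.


Step 1. Decompose ∫((-y**4 + 2*y**3 - 33*y**2 - 18*y - 246)/(y**5 + 5*y**4 - 5*y**3 - 25*y**2 - 36*y - 180)) dy by partial fractions, (-y**4 + 2*y**3 - 33*y**2 - 18*y - 246)/(y**5 + 5*y**4 - 5*y**3 - 25*y**2 - 36*y - 180) = 2/(y**2 + 4) - 4/(y + 5) + 4/(y + 3) - 1/(y - 3): now ∫(-1/(y - 3)) dy + ∫(4/(y + 3)) dy + ∫(-4/(y + 5)) dy + ∫(2/(y**2 + 4)) dy.
Step 2. Evaluate the standard form [assuming y > -5]: now -4*log(y + 5) + ∫(-1/(y - 3)) dy + ∫(4/(y + 3)) dy + ∫(2/(y**2 + 4)) dy.
Step 3. Evaluate the standard form [assuming y > -3]: now 4*log(y + 3) - 4*log(y + 5) + ∫(-1/(y - 3)) dy + ∫(2/(y**2 + 4)) dy.
Step 4. Evaluate the standard form [assuming y > 3]: now -log(y - 3) + 4*log(y + 3) - 4*log(y + 5) + ∫(2/(y**2 + 4)) dy.
Step 5. Evaluate the standard form: now -log(y - 3) + 4*log(y + 3) - 4*log(y + 5) + atan(y/2).
Answer: -log(y - 3) + 4*log(y + 3) - 4*log(y + 5) + atan(y/2).


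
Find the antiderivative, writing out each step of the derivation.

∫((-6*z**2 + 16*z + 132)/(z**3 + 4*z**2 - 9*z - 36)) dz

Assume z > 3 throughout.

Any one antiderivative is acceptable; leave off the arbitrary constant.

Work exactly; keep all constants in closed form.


Step 1. Decompose ∫((-6*z**2 + 16*z + 132)/(z**3 + 4*z**2 - 9*z - 36)) dz by partial fractions, (-6*z**2 + 16*z + 132)/(z**3 + 4*z**2 - 9*z - 36) = -4/(z + 4) - 5/(z + 3) + 3/(z - 3): now ∫(3/(z - 3)) dz + ∫(-5/(z + 3)) dz + ∫(-4/(z + 4)) dz.
Step 2. Evaluate the standard form [assuming z > -3]: now -5*log(z + 3) + ∫(3/(z - 3)) dz + ∫(-4/(z + 4)) dz.
Step 3. Evaluate the standard form [assuming z > 3]: now 3*log(z - 3) - 5*log(z + 3) + ∫(-4/(z + 4)) dz.
Step 4. Evaluate the standard form [assuming z > -4]: now 3*log(z - 3) - 5*log(z + 3) - 4*log(z + 4).
Answer: 3*log(z - 3) - 5*log(z + 3) - 4*log(z + 4).


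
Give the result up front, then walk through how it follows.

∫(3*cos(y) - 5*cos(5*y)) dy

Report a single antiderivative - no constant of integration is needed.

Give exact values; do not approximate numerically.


The answer is 3*sin(y) - sin(5*y).
Step 1. Rewrite: now ∫(3*cos(y)) dy + ∫(-5*cos(5*y)) dy.
Step 2. Evaluate the standard form: now 3*sin(y) + ∫(-5*cos(5*y)) dy.
Step 3. Evaluate the standard form: now 3*sin(y) - sin(5*y).
Answer: 3*sin(y) - sin(5*y).


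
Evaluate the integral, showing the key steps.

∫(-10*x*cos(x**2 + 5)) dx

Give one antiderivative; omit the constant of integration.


Step 1. Substitute u = x**2 + 5, turning ∫(-10*x*cos(x**2 + 5)) dx into ∫(-5*cos(u)) du: now ∫(-5*cos(u)) du.
Step 2. Evaluate the standard form: now -5*sin(u).
Step 3. Substitute back u = x**2 + 5: now -5*sin(x**2 + 5).
Answer: -5*sin(x**2 + 5).


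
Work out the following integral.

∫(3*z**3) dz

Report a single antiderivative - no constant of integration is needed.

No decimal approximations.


Answer: 3*z**4/4.


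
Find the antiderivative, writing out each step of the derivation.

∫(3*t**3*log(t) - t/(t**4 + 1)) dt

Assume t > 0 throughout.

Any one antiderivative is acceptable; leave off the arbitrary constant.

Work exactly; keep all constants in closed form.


Step 1. Rewrite: now ∫(-t/(t**4 + 1)) dt + ∫(3*t**3*log(t)) dt.
Step 2. Substitute u = t**2, turning ∫(-t/(t**4 + 1)) dt into ∫(-1/(2*(u**2 + 1))) du: now ∫(3*t**3*log(t)) dt + ∫(-1/(2*(u**2 + 1))) du.
Step 3. Evaluate the standard form: now -atan(u)/2 + ∫(3*t**3*log(t)) dt.
Step 4. Substitute back u = t**2: now -atan(t**2)/2 + ∫(3*t**3*log(t)) dt.
Step 5. Integrate ∫(3*t**3*log(t)) dt by parts with u = log(t), dv = (3*t**3) dt, so v = 3*t**4/4 [assuming t > 0]: now 3*t**4*log(t)/4 - atan(t**2)/2 + ∫(-3*t**3/4) dt.
Step 6. Evaluate the standard form: now 3*t**4*log(t)/4 - 3*t**4/16 - atan(t**2)/2.
Answer: 3*t**4*log(t)/4 - 3*t**4/16 - atan(t**2)/2.


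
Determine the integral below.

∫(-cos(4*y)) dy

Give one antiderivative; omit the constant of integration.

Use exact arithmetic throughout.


Answer: -sin(4*y)/4.


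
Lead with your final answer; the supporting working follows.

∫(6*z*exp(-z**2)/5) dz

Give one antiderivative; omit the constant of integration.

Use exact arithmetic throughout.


The answer is -3*exp(-z**2)/5.
Step 1. Substitute u = z**2, turning ∫(6*z*exp(-z**2)/5) dz into ∫(3*exp(-u)/5) du: now ∫(3*exp(-u)/5) du.
Step 2. Evaluate the standard form: now -3*exp(-u)/5.
Step 3. Substitute back u = z**2: now -3*exp(-z**2)/5.
Answer: -3*exp(-z**2)/5.


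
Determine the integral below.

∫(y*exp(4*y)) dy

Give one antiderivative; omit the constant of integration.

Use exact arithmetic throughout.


Answer: y*exp(4*y)/4 - exp(4*y)/16.


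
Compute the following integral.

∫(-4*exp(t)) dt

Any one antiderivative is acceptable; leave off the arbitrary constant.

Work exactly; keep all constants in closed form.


Answer: -4*exp(t).


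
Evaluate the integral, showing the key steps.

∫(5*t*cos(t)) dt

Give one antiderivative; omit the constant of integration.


Step 1. Integrate ∫(5*t*cos(t)) dt by parts with u = t, dv = (5*cos(t)) dt, so v = 5*sin(t): now 5*t*sin(t) + ∫(-5*sin(t)) dt.
Step 2. Evaluate the standard form: now 5*t*sin(t) + 5*cos(t).
Answer: 5*t*sin(t) + 5*cos(t).


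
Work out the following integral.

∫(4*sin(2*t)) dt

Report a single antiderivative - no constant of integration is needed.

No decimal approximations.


Answer: -2*cos(2*t).


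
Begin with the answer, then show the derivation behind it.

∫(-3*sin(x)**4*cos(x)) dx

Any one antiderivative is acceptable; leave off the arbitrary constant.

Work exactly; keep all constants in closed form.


The answer is -3*sin(x)**5/5.
Step 1. Substitute u = sin(x), turning ∫(-3*sin(x)**4*cos(x)) dx into ∫(-3*u**4) du: now ∫(-3*u**4) du.
Step 2. Evaluate the standard form: now -3*u**5/5.
Step 3. Substitute back u = sin(x): now -3*sin(x)**5/5.
Answer: -3*sin(x)**5/5.


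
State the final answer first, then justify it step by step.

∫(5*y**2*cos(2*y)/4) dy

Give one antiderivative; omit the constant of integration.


The answer is 5*y**2*sin(2*y)/8 + 5*y*cos(2*y)/8 - 5*sin(2*y)/16.
Step 1. Integrate ∫(5*y**2*cos(2*y)/4) dy by parts with u = y**2, dv = (5*cos(2*y)/4) dy, so v = 5*sin(2*y)/8: now 5*y**2*sin(2*y)/8 + ∫(-5*y*sin(2*y)/4) dy.
Step 2. Integrate ∫(-5*y*sin(2*y)/4) dy by parts with u = y, dv = (-5*sin(2*y)/4) dy, so v = 5*cos(2*y)/8: now 5*y**2*sin(2*y)/8 + 5*y*cos(2*y)/8 + ∫(-5*cos(2*y)/8) dy.
Step 3. Evaluate the standard form: now 5*y**2*sin(2*y)/8 + 5*y*cos(2*y)/8 - 5*sin(2*y)/16.
Answer: 5*y**2*sin(2*y)/8 + 5*y*cos(2*y)/8 - 5*sin(2*y)/16.


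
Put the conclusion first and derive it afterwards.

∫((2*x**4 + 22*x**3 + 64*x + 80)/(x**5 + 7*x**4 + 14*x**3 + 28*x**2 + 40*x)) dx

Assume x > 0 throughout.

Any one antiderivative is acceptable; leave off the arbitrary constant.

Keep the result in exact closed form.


The answer is 2*log(x) + 4*log(x + 2) - 4*log(x + 5) - 2*atan(x/2).
Step 1. Decompose ∫((2*x**4 + 22*x**3 + 64*x + 80)/(x**5 + 7*x**4 + 14*x**3 + 28*x**2 + 40*x)) dx by partial fractions, (2*x**4 + 22*x**3 + 64*x + 80)/(x**5 + 7*x**4 + 14*x**3 + 28*x**2 + 40*x) = -4/(x**2 + 4) - 4/(x + 5) + 4/(x + 2) + 2/x: now ∫(2/x) dx + ∫(4/(x + 2)) dx + ∫(-4/(x + 5)) dx + ∫(-4/(x**2 + 4)) dx.
Step 2. Evaluate the standard form [assuming x > 0]: now 2*log(x) + ∫(4/(x + 2)) dx + ∫(-4/(x + 5)) dx + ∫(-4/(x**2 + 4)) dx.
Step 3. Evaluate the standard form [assuming x > -2]: now 2*log(x) + 4*log(x + 2) + ∫(-4/(x + 5)) dx + ∫(-4/(x**2 + 4)) dx.
Step 4. Evaluate the standard form [assuming x > -5]: now 2*log(x) + 4*log(x + 2) - 4*log(x + 5) + ∫(-4/(x**2 + 4)) dx.
Step 5. Evaluate the standard form: now 2*log(x) + 4*log(x + 2) - 4*log(x + 5) - 2*atan(x/2).
Answer: 2*log(x) + 4*log(x + 2) - 4*log(x + 5) - 2*atan(x/2).
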